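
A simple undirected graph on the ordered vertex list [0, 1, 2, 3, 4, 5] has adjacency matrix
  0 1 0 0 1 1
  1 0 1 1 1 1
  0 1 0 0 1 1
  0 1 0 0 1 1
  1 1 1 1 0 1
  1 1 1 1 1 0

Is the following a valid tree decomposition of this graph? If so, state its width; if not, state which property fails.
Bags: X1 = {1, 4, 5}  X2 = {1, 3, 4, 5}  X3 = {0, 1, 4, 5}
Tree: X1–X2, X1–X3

No — vertex 2 appears in no bag.

A tree decomposition must satisfy three properties: every vertex lies in some bag; for every edge, both endpoints lie together in some bag; and for every vertex, the bags containing it form a connected subtree. Here vertex 2 appears in no bag, so the decomposition is invalid.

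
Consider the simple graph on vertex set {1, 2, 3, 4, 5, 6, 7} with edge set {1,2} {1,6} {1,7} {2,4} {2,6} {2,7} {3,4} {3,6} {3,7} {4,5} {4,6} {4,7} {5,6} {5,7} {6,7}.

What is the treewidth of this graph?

3

A width-3 tree decomposition is:
Bags: B1 = {2, 4, 6, 7}  B2 = {3, 4, 6, 7}  B3 = {1, 2, 6, 7}  B4 = {4, 5, 6, 7}
Tree: B1–B2, B1–B3, B1–B4
Each bag holds 4 vertices, so the decomposition has width 3, which upper-bounds the treewidth. On the other hand G contains the 4-clique {1, 2, 6, 7}. A clique must lie in a single bag of any decomposition, so no decomposition can have width below 3. Therefore the treewidth is 3.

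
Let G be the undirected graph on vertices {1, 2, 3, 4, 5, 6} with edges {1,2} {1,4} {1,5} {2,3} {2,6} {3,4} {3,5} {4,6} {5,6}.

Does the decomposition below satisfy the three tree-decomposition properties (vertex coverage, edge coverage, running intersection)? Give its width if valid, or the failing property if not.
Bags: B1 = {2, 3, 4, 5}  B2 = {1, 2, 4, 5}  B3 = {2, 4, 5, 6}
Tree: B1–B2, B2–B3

Vertex coverage: the bags together contain {1, 2, 3, 4, 5, 6}, the full vertex set. Edge coverage: each edge of G has both endpoints in at least one bag. Running intersection: for every vertex, the bags containing it form a connected subtree. All three properties hold, so this is a valid tree decomposition of width max|bag| − 1 = 3, and hence tw(G) ≤ 3.

Yes; width 3.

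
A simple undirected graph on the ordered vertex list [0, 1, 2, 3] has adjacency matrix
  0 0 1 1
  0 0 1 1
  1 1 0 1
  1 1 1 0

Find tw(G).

A width-2 tree decomposition is:
Bags: B1 = {1, 2, 3}  B2 = {0, 2, 3}
Tree: B1–B2
Every bag has size at most 3, so the width is 3 − 1 = 2 and tw(G) ≤ 2. On the other hand G contains the 3-clique {0, 2, 3}. A clique must lie in a single bag of any decomposition, so no decomposition can have width below 2. Therefore the treewidth is 2.

2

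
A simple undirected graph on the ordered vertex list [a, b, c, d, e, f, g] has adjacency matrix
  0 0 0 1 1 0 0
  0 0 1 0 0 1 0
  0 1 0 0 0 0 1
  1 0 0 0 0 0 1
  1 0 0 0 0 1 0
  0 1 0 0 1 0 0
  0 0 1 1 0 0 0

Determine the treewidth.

A width-2 tree decomposition is:
Bags: B1 = {b, e, f}  B2 = {a, b, e}  B3 = {a, b, d}  B4 = {b, d, g}  B5 = {b, c, g}
Tree: B1–B2, B2–B3, B3–B4, B4–B5
Every bag has size at most 3, so the width is 3 − 1 = 2 and tw(G) ≤ 2. The edges b–f–e–a–d–g–c–b form a cycle, so G is not a tree and its treewidth is at least 2. The upper and lower bounds meet at 2, so that is the treewidth.

2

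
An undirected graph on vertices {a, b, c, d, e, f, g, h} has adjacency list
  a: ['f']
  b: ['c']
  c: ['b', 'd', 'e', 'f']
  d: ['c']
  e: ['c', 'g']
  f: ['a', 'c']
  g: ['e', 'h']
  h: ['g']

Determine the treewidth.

A width-1 tree decomposition is:
Bags: B1 = {e, g}  B2 = {c, e}  B3 = {c, f}  B4 = {a, f}  B5 = {c, d}  B6 = {b, c}  B7 = {g, h}
Tree: B1–B2, B2–B3, B3–B4, B3–B5, B2–B6, B1–B7
Each bag holds 2 vertices, so the decomposition has width 1, which upper-bounds the treewidth. Any graph with an edge has treewidth ≥ 1, and G has the edge e–g. Hence tw(G) = 1 exactly.

1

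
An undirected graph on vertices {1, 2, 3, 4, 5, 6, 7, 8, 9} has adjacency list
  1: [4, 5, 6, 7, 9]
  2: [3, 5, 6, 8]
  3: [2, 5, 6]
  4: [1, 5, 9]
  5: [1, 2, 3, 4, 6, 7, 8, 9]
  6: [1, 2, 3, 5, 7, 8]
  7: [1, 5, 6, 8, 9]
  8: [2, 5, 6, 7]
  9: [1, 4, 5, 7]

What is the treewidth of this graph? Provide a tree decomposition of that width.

Treewidth 3.
One optimal decomposition is:
Bags: B1 = {5, 6, 7, 8}  B2 = {1, 5, 6, 7}  B3 = {2, 5, 6, 8}  B4 = {1, 5, 7, 9}  B5 = {2, 3, 5, 6}  B6 = {1, 4, 5, 9}
Tree: B1–B2, B1–B3, B2–B4, B3–B5, B4–B6

Every bag has size at most 4, so the width is 4 − 1 = 3 and tw(G) ≤ 3. On the other hand G contains the 4-clique {1, 4, 5, 9}. A clique must lie in a single bag of any decomposition, so no decomposition can have width below 3. Combining the bounds, tw(G) = 3.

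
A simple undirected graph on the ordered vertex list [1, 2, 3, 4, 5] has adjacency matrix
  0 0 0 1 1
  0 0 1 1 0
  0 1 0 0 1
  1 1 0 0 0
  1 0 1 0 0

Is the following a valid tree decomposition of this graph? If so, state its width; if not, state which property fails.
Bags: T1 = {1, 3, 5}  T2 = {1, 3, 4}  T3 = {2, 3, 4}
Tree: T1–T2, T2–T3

Every vertex of G appears in some bag (union = {1, 2, 3, 4, 5}); every edge is covered by a bag; and for each vertex v the set of bags containing v is connected in the bag tree. The decomposition is therefore valid. The largest bag has 3 vertices, so the width is 2.

Yes; width 2.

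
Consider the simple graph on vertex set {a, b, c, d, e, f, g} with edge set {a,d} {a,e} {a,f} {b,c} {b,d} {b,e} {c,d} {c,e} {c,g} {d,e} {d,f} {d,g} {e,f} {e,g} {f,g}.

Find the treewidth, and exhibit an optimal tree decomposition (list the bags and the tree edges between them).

Treewidth 3.
One optimal decomposition is:
Bags: B1 = {c, d, e, g}  B2 = {d, e, f, g}  B3 = {b, c, d, e}  B4 = {a, d, e, f}
Tree: B1–B2, B1–B3, B2–B4

The largest bag has 4 vertices, giving width 3; this decomposition certifies tw(G) ≤ 3. For the lower bound, the 4 vertices {c, d, e, g} are pairwise adjacent, and any tree decomposition puts a clique entirely inside one bag — forcing width ≥ 3. Hence tw(G) = 3 exactly.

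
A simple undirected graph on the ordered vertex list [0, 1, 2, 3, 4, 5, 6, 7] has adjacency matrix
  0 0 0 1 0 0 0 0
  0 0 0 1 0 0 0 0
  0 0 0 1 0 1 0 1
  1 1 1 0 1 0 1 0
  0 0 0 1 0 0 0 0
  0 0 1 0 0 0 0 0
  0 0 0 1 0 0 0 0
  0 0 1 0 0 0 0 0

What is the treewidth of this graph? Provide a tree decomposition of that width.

Every bag has size at most 2, so the width is 2 − 1 = 1 and tw(G) ≤ 1. Since G has at least one edge (e.g. 7–2), it is not an edgeless graph, so tw(G) ≥ 1. Hence tw(G) = 1 exactly.

Treewidth 1.
One optimal decomposition is:
Bags: B1 = {2, 7}  B2 = {2, 3}  B3 = {0, 3}  B4 = {1, 3}  B5 = {3, 6}  B6 = {3, 4}  B7 = {2, 5}
Tree: B1–B2, B2–B3, B2–B4, B4–B5, B4–B6, B1–B7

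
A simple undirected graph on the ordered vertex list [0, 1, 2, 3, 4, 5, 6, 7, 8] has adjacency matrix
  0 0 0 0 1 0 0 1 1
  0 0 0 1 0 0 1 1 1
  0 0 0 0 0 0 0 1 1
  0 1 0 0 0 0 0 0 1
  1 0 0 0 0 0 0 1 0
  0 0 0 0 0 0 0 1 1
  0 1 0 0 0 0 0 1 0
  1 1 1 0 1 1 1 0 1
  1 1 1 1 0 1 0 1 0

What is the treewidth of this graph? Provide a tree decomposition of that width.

Treewidth 2.
Bags: B1 = {2, 7, 8}  B2 = {5, 7, 8}  B3 = {0, 7, 8}  B4 = {1, 7, 8}  B5 = {1, 6, 7}  B6 = {1, 3, 8}  B7 = {0, 4, 7}
Tree: B1–B2, B1–B3, B1–B4, B4–B5, B4–B6, B3–B7

The largest bag has 3 vertices, giving width 2; this decomposition certifies tw(G) ≤ 2. For the lower bound, the 3 vertices {1, 3, 8} are pairwise adjacent, and any tree decomposition puts a clique entirely inside one bag — forcing width ≥ 2. Hence tw(G) = 2 exactly.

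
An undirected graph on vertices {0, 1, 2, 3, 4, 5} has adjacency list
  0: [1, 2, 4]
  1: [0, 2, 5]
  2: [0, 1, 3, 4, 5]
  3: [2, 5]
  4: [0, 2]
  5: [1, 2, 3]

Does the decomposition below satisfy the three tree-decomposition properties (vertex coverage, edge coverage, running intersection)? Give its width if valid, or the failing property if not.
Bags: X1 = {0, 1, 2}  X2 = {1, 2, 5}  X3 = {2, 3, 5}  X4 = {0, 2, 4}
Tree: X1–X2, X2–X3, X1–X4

Vertex coverage: the bags together contain {0, 1, 2, 3, 4, 5}, the full vertex set. Edge coverage: each edge of G has both endpoints in at least one bag. Running intersection: for every vertex, the bags containing it form a connected subtree. All three properties hold, so this is a valid tree decomposition of width max|bag| − 1 = 2, and hence tw(G) ≤ 2.

Yes; width 2.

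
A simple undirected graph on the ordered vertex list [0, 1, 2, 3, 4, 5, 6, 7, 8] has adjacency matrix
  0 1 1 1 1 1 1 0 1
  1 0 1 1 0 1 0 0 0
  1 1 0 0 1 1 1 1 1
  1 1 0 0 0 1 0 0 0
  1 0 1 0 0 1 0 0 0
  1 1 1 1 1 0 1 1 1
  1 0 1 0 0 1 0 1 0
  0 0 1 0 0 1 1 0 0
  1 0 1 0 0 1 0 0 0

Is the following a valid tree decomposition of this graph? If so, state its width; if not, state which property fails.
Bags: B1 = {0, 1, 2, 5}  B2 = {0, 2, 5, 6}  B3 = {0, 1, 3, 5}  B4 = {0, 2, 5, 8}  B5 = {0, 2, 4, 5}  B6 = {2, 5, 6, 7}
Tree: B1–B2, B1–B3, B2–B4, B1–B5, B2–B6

Yes; width 3.

Every vertex of G appears in some bag (union = {0, 1, 2, 3, 4, 5, 6, 7, 8}); every edge is covered by a bag; and for each vertex v the set of bags containing v is connected in the bag tree. The decomposition is therefore valid. The largest bag has 4 vertices, so the width is 3.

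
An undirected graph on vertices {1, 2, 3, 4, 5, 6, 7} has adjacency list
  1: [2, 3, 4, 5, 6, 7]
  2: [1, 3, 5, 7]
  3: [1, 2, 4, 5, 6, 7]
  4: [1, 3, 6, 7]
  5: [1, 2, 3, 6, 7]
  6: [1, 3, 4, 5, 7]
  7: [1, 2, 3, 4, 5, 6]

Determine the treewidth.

A width-4 tree decomposition is:
Bags: B1 = {1, 3, 4, 6, 7}  B2 = {1, 3, 5, 6, 7}  B3 = {1, 2, 3, 5, 7}
Tree: B1–B2, B2–B3
The largest bag has 5 vertices, giving width 4; this decomposition certifies tw(G) ≤ 4. On the other hand G contains the 5-clique {1, 3, 4, 6, 7}. A clique must lie in a single bag of any decomposition, so no decomposition can have width below 4. The upper and lower bounds meet at 4, so that is the treewidth.

4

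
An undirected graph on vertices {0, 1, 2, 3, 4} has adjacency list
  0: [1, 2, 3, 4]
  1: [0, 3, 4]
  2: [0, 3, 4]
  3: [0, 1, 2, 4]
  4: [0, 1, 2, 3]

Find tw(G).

A width-3 tree decomposition is:
Bags: B1 = {0, 2, 3, 4}  B2 = {0, 1, 3, 4}
Tree: B1–B2
Every bag has size at most 4, so the width is 4 − 1 = 3 and tw(G) ≤ 3. On the other hand G contains the 4-clique {0, 1, 3, 4}. A clique must lie in a single bag of any decomposition, so no decomposition can have width below 3. Hence tw(G) = 3 exactly.

3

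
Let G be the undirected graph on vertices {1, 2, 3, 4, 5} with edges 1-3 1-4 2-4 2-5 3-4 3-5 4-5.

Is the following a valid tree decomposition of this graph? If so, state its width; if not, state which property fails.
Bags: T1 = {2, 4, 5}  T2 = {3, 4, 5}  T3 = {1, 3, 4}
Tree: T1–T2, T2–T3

Yes; width 2.

Every vertex of G appears in some bag (union = {1, 2, 3, 4, 5}); every edge is covered by a bag; and for each vertex v the set of bags containing v is connected in the bag tree. The decomposition is therefore valid. The largest bag has 3 vertices, so the width is 2.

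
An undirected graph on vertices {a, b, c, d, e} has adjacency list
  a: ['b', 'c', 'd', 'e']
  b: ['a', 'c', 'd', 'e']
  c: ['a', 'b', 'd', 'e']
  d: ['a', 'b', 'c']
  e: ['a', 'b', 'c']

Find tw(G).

A width-3 tree decomposition is:
Bags: B1 = {a, b, c, e}  B2 = {a, b, c, d}
Tree: B1–B2
Each bag holds 4 vertices, so the decomposition has width 3, which upper-bounds the treewidth. Conversely, {a, b, c, d} is a clique of size 4, and the vertices of any clique must share a bag in every tree decomposition; so some bag has ≥ 4 vertices and tw(G) ≥ 3. The upper and lower bounds meet at 3, so that is the treewidth.

3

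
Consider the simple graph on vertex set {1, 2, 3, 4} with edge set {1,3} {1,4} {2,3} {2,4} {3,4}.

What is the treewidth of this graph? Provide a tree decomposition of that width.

Treewidth 2.
One optimal decomposition is:
Bags: B1 = {1, 3, 4}  B2 = {2, 3, 4}
Tree: B1–B2

Every bag has size at most 3, so the width is 3 − 1 = 2 and tw(G) ≤ 2. For the lower bound, the 3 vertices {1, 3, 4} are pairwise adjacent, and any tree decomposition puts a clique entirely inside one bag — forcing width ≥ 2. Combining the bounds, tw(G) = 2.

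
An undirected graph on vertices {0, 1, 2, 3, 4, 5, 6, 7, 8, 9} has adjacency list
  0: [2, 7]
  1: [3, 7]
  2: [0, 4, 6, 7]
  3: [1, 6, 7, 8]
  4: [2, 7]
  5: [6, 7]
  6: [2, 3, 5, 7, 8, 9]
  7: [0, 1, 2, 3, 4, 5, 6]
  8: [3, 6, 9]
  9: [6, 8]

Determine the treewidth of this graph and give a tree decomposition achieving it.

Treewidth 2.
Bags: B1 = {3, 6, 7}  B2 = {2, 6, 7}  B3 = {5, 6, 7}  B4 = {1, 3, 7}  B5 = {0, 2, 7}  B6 = {3, 6, 8}  B7 = {2, 4, 7}  B8 = {6, 8, 9}
Tree: B1–B2, B2–B3, B1–B4, B2–B5, B1–B6, B2–B7, B6–B8

Each bag holds 3 vertices, so the decomposition has width 2, which upper-bounds the treewidth. For the lower bound, the 3 vertices {6, 8, 9} are pairwise adjacent, and any tree decomposition puts a clique entirely inside one bag — forcing width ≥ 2. Hence tw(G) = 2 exactly.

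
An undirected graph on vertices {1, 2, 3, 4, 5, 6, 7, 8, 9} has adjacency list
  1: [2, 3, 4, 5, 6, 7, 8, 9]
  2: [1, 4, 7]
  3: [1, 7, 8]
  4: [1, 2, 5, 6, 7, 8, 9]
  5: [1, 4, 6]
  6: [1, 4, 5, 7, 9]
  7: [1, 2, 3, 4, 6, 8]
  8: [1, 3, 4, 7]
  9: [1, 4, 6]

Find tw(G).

A width-3 tree decomposition is:
Bags: B1 = {1, 4, 6, 9}  B2 = {1, 4, 6, 7}  B3 = {1, 2, 4, 7}  B4 = {1, 4, 7, 8}  B5 = {1, 3, 7, 8}  B6 = {1, 4, 5, 6}
Tree: B1–B2, B2–B3, B3–B4, B4–B5, B1–B6
The largest bag has 4 vertices, giving width 3; this decomposition certifies tw(G) ≤ 3. On the other hand G contains the 4-clique {1, 3, 7, 8}. A clique must lie in a single bag of any decomposition, so no decomposition can have width below 3. Combining the bounds, tw(G) = 3.

3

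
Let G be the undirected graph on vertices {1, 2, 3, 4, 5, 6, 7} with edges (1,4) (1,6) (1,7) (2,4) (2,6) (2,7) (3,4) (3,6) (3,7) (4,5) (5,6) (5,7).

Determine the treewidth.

3

A width-3 tree decomposition is:
Bags: B1 = {4, 5, 6, 7}  B2 = {3, 4, 6, 7}  B3 = {1, 4, 6, 7}  B4 = {2, 4, 6, 7}
Tree: B1–B2, B2–B3, B3–B4
Every bag has size at most 4, so the width is 4 − 1 = 3 and tw(G) ≤ 3. For the lower bound: the 4 vertex sets {5,6}, {3,7}, {4}, {1} are disjoint, each induces a connected subgraph, and every pair is joined by at least one edge of G. Contracting each set to a single vertex therefore yields K_{4} as a minor, and since treewidth is minor-monotone, tw(G) ≥ tw(K_{4}) = 3. Hence tw(G) = 3 exactly.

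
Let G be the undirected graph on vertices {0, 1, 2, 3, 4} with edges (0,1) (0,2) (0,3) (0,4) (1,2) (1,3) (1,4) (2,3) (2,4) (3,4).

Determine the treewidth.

A width-4 tree decomposition is:
Bags: B1 = {0, 1, 2, 3, 4}
Tree: (single bag)
With just one bag of size 5, the width is 5 − 1 = 4, so tw(G) ≤ 4. Conversely, {0, 1, 2, 3, 4} is a clique of size 5, and the vertices of any clique must share a bag in every tree decomposition; so some bag has ≥ 5 vertices and tw(G) ≥ 4. Combining the bounds, tw(G) = 4.

4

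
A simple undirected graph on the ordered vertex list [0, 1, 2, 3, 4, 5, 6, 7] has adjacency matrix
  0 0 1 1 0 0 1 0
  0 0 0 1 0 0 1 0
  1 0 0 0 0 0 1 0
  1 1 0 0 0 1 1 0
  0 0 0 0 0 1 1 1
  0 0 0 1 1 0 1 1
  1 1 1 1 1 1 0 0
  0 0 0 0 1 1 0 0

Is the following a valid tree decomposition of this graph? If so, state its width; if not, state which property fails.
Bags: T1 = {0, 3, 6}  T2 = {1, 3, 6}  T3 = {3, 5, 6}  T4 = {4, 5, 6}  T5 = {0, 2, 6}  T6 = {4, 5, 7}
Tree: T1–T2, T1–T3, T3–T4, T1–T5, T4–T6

Checking the three conditions: (i) the bags cover all of {0, 1, 2, 3, 4, 5, 6, 7}; (ii) for each edge, some bag contains both endpoints; (iii) the bags containing any fixed vertex form a subtree. All hold, so the decomposition is valid with width 3 − 1 = 2.

Yes; width 2.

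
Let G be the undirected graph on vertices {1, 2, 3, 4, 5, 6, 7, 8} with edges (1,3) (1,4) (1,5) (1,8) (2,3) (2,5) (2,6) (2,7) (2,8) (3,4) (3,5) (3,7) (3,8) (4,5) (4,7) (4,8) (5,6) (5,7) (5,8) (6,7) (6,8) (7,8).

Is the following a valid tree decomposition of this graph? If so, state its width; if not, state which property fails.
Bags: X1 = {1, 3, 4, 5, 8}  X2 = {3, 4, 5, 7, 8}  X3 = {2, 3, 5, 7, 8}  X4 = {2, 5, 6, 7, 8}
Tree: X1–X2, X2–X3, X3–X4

Vertex coverage: the bags together contain {1, 2, 3, 4, 5, 6, 7, 8}, the full vertex set. Edge coverage: each edge of G has both endpoints in at least one bag. Running intersection: for every vertex, the bags containing it form a connected subtree. All three properties hold, so this is a valid tree decomposition of width max|bag| − 1 = 4, and hence tw(G) ≤ 4.

Yes; width 4.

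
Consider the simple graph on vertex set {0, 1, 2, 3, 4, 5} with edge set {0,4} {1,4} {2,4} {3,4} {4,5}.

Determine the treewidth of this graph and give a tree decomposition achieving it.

Treewidth 1.
One such decomposition:
Bags: B1 = {1, 4}  B2 = {2, 4}  B3 = {0, 4}  B4 = {4, 5}  B5 = {3, 4}
Tree: B1–B2, B1–B3, B2–B4, B1–B5

The largest bag has 2 vertices, giving width 1; this decomposition certifies tw(G) ≤ 1. Any graph with an edge has treewidth ≥ 1, and G has the edge 4–1. Therefore the treewidth is 1.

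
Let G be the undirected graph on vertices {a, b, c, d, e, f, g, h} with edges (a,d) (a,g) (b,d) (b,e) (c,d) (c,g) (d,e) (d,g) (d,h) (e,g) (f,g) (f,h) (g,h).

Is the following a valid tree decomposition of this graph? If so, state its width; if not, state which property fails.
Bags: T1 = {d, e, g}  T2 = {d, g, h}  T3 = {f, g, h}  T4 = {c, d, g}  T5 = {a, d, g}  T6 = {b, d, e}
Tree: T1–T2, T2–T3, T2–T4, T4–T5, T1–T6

Every vertex of G appears in some bag (union = {a, b, c, d, e, f, g, h}); every edge is covered by a bag; and for each vertex v the set of bags containing v is connected in the bag tree. The decomposition is therefore valid. The largest bag has 3 vertices, so the width is 2.

Yes; width 2.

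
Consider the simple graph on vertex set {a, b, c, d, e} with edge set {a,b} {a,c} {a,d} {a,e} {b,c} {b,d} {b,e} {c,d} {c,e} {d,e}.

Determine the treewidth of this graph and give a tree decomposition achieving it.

A single bag containing all 5 vertices is trivially a valid decomposition of width 4. For the lower bound, the 5 vertices {a, b, c, d, e} are pairwise adjacent, and any tree decomposition puts a clique entirely inside one bag — forcing width ≥ 4. Combining the bounds, tw(G) = 4.

Treewidth 4.
Bags: B1 = {a, b, c, d, e}
Tree: (single bag)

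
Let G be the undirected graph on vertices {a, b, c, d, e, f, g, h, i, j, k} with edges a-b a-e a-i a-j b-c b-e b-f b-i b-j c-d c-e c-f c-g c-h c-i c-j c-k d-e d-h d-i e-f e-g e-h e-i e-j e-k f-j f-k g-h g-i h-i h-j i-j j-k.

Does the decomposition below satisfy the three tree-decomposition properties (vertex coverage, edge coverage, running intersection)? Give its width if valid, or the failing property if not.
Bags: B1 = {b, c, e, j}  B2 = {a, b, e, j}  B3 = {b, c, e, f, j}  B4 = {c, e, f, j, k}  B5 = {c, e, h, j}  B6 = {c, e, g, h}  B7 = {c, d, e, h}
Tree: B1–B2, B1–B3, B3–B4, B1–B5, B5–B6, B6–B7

A tree decomposition must satisfy three properties: every vertex lies in some bag; for every edge, both endpoints lie together in some bag; and for every vertex, the bags containing it form a connected subtree. Here vertex i appears in no bag, so the decomposition is invalid.

No — vertex i appears in no bag.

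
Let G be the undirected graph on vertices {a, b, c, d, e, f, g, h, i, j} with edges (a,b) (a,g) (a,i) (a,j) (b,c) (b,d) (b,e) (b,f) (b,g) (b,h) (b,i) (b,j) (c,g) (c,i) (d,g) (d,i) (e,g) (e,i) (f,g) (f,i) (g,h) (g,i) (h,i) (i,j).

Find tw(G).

A width-3 tree decomposition is:
Bags: B1 = {a, b, g, i}  B2 = {b, c, g, i}  B3 = {b, d, g, i}  B4 = {b, f, g, i}  B5 = {a, b, i, j}  B6 = {b, e, g, i}  B7 = {b, g, h, i}
Tree: B1–B2, B1–B3, B3–B4, B1–B5, B2–B6, B4–B7
The largest bag has 4 vertices, giving width 3; this decomposition certifies tw(G) ≤ 3. For the lower bound, the 4 vertices {b, d, g, i} are pairwise adjacent, and any tree decomposition puts a clique entirely inside one bag — forcing width ≥ 3. Hence tw(G) = 3 exactly.

3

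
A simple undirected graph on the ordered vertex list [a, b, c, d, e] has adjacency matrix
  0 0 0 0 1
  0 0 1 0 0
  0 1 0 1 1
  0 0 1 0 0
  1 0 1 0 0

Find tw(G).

1

A width-1 tree decomposition is:
Bags: B1 = {a, e}  B2 = {c, e}  B3 = {b, c}  B4 = {c, d}
Tree: B1–B2, B2–B3, B2–B4
The largest bag has 2 vertices, giving width 1; this decomposition certifies tw(G) ≤ 1. Since G has at least one edge (e.g. a–e), it is not an edgeless graph, so tw(G) ≥ 1. The upper and lower bounds meet at 1, so that is the treewidth.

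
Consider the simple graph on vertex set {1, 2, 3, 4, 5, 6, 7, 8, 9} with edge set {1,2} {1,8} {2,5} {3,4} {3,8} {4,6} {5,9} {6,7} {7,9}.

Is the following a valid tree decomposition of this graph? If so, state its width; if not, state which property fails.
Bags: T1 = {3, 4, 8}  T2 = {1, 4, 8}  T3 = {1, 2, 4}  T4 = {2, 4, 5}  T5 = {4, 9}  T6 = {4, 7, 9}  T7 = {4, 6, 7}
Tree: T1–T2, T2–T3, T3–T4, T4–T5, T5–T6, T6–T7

A tree decomposition must satisfy three properties: every vertex lies in some bag; for every edge, both endpoints lie together in some bag; and for every vertex, the bags containing it form a connected subtree. Here edge (5,9) lies in no bag, so the decomposition is invalid.

No — edge (5,9) lies in no bag.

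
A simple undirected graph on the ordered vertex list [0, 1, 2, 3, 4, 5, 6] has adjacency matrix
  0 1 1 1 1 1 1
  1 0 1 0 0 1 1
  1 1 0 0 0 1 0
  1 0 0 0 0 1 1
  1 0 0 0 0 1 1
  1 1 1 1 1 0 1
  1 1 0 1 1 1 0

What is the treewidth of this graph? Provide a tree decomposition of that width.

Treewidth 3.
One optimal decomposition is:
Bags: B1 = {0, 3, 5, 6}  B2 = {0, 1, 5, 6}  B3 = {0, 1, 2, 5}  B4 = {0, 4, 5, 6}
Tree: B1–B2, B2–B3, B2–B4

Each bag holds 4 vertices, so the decomposition has width 3, which upper-bounds the treewidth. Conversely, {0, 1, 2, 5} is a clique of size 4, and the vertices of any clique must share a bag in every tree decomposition; so some bag has ≥ 4 vertices and tw(G) ≥ 3. The upper and lower bounds meet at 3, so that is the treewidth.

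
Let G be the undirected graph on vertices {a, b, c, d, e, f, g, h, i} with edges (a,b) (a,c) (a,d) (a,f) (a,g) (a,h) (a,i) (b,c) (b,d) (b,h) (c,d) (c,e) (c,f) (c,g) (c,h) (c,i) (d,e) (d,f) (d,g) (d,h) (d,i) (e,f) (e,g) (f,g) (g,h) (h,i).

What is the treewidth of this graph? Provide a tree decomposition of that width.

Treewidth 4.
Bags: B1 = {a, b, c, d, h}  B2 = {a, c, d, g, h}  B3 = {a, c, d, f, g}  B4 = {a, c, d, h, i}  B5 = {c, d, e, f, g}
Tree: B1–B2, B2–B3, B1–B4, B3–B5

Every bag has size at most 5, so the width is 5 − 1 = 4 and tw(G) ≤ 4. Conversely, {c, d, e, f, g} is a clique of size 5, and the vertices of any clique must share a bag in every tree decomposition; so some bag has ≥ 5 vertices and tw(G) ≥ 4. Combining the bounds, tw(G) = 4.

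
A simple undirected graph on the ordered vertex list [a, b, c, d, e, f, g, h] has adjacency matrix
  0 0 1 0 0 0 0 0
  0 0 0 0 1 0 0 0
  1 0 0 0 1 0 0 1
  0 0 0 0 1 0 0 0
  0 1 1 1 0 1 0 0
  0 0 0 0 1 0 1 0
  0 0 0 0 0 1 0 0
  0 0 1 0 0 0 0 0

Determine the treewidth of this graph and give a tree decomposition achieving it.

Treewidth 1.
One optimal decomposition is:
Bags: B1 = {d, e}  B2 = {c, e}  B3 = {c, h}  B4 = {e, f}  B5 = {f, g}  B6 = {a, c}  B7 = {b, e}
Tree: B1–B2, B2–B3, B2–B4, B4–B5, B3–B6, B2–B7

Each bag holds 2 vertices, so the decomposition has width 1, which upper-bounds the treewidth. Since G has at least one edge (e.g. e–d), it is not an edgeless graph, so tw(G) ≥ 1. Combining the bounds, tw(G) = 1.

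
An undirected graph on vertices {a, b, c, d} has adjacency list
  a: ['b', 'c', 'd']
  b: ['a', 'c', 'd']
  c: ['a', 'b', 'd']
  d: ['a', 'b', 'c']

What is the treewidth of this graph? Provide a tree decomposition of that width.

Treewidth 3.
One such decomposition:
Bags: B1 = {a, b, c, d}
Tree: (single bag)

With just one bag of size 4, the width is 4 − 1 = 3, so tw(G) ≤ 3. For the lower bound, the 4 vertices {a, b, c, d} are pairwise adjacent, and any tree decomposition puts a clique entirely inside one bag — forcing width ≥ 3. The upper and lower bounds meet at 3, so that is the treewidth.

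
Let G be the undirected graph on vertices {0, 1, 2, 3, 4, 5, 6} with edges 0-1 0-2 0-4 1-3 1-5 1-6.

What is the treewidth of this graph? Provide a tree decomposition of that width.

Treewidth 1.
Bags: B1 = {1, 3}  B2 = {1, 5}  B3 = {1, 6}  B4 = {0, 1}  B5 = {0, 4}  B6 = {0, 2}
Tree: B1–B2, B1–B3, B1–B4, B4–B5, B5–B6

The largest bag has 2 vertices, giving width 1; this decomposition certifies tw(G) ≤ 1. G has an edge, so its treewidth is at least 1. Therefore the treewidth is 1.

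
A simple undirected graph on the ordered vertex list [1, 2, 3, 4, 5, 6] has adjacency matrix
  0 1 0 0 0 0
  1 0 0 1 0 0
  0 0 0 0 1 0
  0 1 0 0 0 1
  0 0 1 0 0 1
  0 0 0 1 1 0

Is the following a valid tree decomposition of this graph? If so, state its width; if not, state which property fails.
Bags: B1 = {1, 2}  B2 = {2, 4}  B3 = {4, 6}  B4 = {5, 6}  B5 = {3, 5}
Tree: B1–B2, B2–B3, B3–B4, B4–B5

Yes; width 1.

Every vertex of G appears in some bag (union = {1, 2, 3, 4, 5, 6}); every edge is covered by a bag; and for each vertex v the set of bags containing v is connected in the bag tree. The decomposition is therefore valid. The largest bag has 2 vertices, so the width is 1.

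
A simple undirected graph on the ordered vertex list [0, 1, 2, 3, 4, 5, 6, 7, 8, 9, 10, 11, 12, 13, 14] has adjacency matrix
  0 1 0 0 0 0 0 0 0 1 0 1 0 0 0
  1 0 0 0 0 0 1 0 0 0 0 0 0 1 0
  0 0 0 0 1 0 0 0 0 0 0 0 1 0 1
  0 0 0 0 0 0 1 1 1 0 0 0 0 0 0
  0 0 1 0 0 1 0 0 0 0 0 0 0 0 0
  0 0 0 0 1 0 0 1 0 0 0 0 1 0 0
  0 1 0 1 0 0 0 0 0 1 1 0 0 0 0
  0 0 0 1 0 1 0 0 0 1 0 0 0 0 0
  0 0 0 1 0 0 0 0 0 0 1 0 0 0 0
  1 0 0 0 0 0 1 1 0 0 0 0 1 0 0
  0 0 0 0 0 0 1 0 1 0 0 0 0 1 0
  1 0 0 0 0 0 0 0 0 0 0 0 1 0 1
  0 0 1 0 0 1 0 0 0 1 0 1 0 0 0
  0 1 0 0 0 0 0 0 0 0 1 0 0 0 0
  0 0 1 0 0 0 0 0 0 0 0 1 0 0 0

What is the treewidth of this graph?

3

A width-3 tree decomposition is:
Bags: B1 = {2, 4, 11, 14}  B2 = {2, 4, 11, 12}  B3 = {4, 5, 11, 12}  B4 = {0, 5, 11, 12}  B5 = {0, 5, 9, 12}  B6 = {0, 5, 7, 9}  B7 = {0, 1, 7, 9}  B8 = {1, 6, 7, 9}  B9 = {1, 3, 6, 7}  B10 = {1, 3, 6, 13}  B11 = {3, 6, 10, 13}  B12 = {3, 8, 10, 13}
Tree: B1–B2, B2–B3, B3–B4, B4–B5, B5–B6, B6–B7, B7–B8, B8–B9, B9–B10, B10–B11, B11–B12
Every bag has size at most 4, so the width is 4 − 1 = 3 and tw(G) ≤ 3. For the lower bound: the 4 vertex sets {2,4,14}, {11}, {12}, {0,5,7,9} are disjoint, each induces a connected subgraph, and every pair is joined by at least one edge of G. Contracting each set to a single vertex therefore yields K_{4} as a minor, and since treewidth is minor-monotone, tw(G) ≥ tw(K_{4}) = 3. Hence tw(G) = 3 exactly.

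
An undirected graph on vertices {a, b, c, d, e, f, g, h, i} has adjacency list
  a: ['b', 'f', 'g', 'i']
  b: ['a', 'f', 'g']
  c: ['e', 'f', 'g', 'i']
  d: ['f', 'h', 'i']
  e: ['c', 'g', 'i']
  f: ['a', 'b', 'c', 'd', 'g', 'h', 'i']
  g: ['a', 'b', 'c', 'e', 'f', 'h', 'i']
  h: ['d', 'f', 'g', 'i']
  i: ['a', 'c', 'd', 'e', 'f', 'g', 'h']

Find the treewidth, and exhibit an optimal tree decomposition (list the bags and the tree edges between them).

Treewidth 3.
Bags: B1 = {a, f, g, i}  B2 = {a, b, f, g}  B3 = {c, f, g, i}  B4 = {f, g, h, i}  B5 = {c, e, g, i}  B6 = {d, f, h, i}
Tree: B1–B2, B1–B3, B3–B4, B3–B5, B4–B6

Each bag holds 4 vertices, so the decomposition has width 3, which upper-bounds the treewidth. On the other hand G contains the 4-clique {c, e, g, i}. A clique must lie in a single bag of any decomposition, so no decomposition can have width below 3. Hence tw(G) = 3 exactly.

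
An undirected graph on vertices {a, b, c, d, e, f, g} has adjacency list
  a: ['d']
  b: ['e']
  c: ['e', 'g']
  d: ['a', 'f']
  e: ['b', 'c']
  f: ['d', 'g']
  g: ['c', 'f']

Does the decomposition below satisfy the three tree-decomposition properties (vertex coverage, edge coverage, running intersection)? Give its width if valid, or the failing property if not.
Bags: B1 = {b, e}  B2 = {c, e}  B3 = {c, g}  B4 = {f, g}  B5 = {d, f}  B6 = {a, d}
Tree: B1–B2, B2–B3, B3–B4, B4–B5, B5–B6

Vertex coverage: the bags together contain {a, b, c, d, e, f, g}, the full vertex set. Edge coverage: each edge of G has both endpoints in at least one bag. Running intersection: for every vertex, the bags containing it form a connected subtree. All three properties hold, so this is a valid tree decomposition of width max|bag| − 1 = 1, and hence tw(G) ≤ 1.

Yes; width 1.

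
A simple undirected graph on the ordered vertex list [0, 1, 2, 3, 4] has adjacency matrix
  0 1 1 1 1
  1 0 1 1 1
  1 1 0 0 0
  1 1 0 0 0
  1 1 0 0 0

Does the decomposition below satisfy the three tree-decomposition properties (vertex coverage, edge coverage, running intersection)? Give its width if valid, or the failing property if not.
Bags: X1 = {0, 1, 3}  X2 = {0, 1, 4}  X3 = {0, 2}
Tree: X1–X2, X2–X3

A tree decomposition must satisfy three properties: every vertex lies in some bag; for every edge, both endpoints lie together in some bag; and for every vertex, the bags containing it form a connected subtree. Here edge (1,2) lies in no bag, so the decomposition is invalid.

No — edge (1,2) lies in no bag.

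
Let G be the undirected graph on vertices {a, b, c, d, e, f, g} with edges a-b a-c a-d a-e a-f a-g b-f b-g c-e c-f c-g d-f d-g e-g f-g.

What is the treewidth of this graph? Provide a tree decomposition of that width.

Every bag has size at most 4, so the width is 4 − 1 = 3 and tw(G) ≤ 3. For the lower bound, the 4 vertices {a, c, e, g} are pairwise adjacent, and any tree decomposition puts a clique entirely inside one bag — forcing width ≥ 3. Combining the bounds, tw(G) = 3.

Treewidth 3.
One such decomposition:
Bags: B1 = {a, b, f, g}  B2 = {a, c, f, g}  B3 = {a, c, e, g}  B4 = {a, d, f, g}
Tree: B1–B2, B2–B3, B2–B4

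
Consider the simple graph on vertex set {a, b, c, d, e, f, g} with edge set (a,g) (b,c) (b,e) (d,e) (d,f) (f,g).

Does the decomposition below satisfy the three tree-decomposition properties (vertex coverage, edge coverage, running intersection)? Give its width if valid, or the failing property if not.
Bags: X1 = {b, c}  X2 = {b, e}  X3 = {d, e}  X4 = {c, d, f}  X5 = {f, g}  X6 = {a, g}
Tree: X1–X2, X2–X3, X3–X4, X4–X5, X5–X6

No — bags containing vertex c are not connected in the tree.

A tree decomposition must satisfy three properties: every vertex lies in some bag; for every edge, both endpoints lie together in some bag; and for every vertex, the bags containing it form a connected subtree. Here bags containing vertex c are not connected in the tree, so the decomposition is invalid.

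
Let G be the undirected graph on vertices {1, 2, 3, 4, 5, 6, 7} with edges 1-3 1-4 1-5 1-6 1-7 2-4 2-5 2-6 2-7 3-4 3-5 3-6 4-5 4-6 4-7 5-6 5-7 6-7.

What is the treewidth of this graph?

A width-4 tree decomposition is:
Bags: B1 = {2, 4, 5, 6, 7}  B2 = {1, 4, 5, 6, 7}  B3 = {1, 3, 4, 5, 6}
Tree: B1–B2, B2–B3
Every bag has size at most 5, so the width is 5 − 1 = 4 and tw(G) ≤ 4. On the other hand G contains the 5-clique {1, 3, 4, 5, 6}. A clique must lie in a single bag of any decomposition, so no decomposition can have width below 4. Combining the bounds, tw(G) = 4.

4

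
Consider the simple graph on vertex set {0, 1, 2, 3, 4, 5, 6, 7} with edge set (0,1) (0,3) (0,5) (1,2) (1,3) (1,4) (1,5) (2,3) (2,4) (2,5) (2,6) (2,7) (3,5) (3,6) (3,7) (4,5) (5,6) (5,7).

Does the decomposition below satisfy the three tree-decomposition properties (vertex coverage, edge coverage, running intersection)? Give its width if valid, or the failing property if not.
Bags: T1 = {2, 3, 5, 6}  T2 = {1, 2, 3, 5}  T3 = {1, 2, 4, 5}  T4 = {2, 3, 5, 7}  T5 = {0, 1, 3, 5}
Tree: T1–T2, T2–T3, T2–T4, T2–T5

Yes; width 3.

Every vertex of G appears in some bag (union = {0, 1, 2, 3, 4, 5, 6, 7}); every edge is covered by a bag; and for each vertex v the set of bags containing v is connected in the bag tree. The decomposition is therefore valid. The largest bag has 4 vertices, so the width is 3.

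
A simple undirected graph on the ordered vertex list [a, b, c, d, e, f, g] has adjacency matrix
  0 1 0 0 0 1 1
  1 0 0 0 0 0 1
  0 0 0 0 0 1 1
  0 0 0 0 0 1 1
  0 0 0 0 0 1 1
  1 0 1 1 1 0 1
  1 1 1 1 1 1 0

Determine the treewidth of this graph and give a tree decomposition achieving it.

Treewidth 2.
One optimal decomposition is:
Bags: B1 = {a, f, g}  B2 = {c, f, g}  B3 = {a, b, g}  B4 = {d, f, g}  B5 = {e, f, g}
Tree: B1–B2, B1–B3, B1–B4, B4–B5

The largest bag has 3 vertices, giving width 2; this decomposition certifies tw(G) ≤ 2. For the lower bound, the 3 vertices {d, f, g} are pairwise adjacent, and any tree decomposition puts a clique entirely inside one bag — forcing width ≥ 2. Combining the bounds, tw(G) = 2.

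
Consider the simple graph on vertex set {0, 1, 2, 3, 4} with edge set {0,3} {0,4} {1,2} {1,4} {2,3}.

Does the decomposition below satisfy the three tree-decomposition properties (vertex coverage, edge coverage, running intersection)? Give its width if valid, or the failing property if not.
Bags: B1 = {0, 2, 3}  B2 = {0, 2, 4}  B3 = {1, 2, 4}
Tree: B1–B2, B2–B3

Yes; width 2.

Every vertex of G appears in some bag (union = {0, 1, 2, 3, 4}); every edge is covered by a bag; and for each vertex v the set of bags containing v is connected in the bag tree. The decomposition is therefore valid. The largest bag has 3 vertices, so the width is 2.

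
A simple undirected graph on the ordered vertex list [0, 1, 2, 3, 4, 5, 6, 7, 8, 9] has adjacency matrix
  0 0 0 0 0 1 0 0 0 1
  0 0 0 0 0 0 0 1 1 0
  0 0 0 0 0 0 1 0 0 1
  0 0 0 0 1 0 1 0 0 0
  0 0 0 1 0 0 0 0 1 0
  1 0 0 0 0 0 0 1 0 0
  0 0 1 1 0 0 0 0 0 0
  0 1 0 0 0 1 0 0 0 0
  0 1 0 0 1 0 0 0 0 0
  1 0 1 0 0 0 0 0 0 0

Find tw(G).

A width-2 tree decomposition is:
Bags: B1 = {2, 3, 6}  B2 = {2, 3, 4}  B3 = {2, 4, 8}  B4 = {1, 2, 8}  B5 = {1, 2, 7}  B6 = {2, 5, 7}  B7 = {0, 2, 5}  B8 = {0, 2, 9}
Tree: B1–B2, B2–B3, B3–B4, B4–B5, B5–B6, B6–B7, B7–B8
Every bag has size at most 3, so the width is 3 − 1 = 2 and tw(G) ≤ 2. For the lower bound, G contains the cycle 2–6–3–4–8–1–7–5–0–9–2, so G is not a forest; only forests have treewidth ≤ 1, hence tw(G) ≥ 2. Hence tw(G) = 2 exactly.

2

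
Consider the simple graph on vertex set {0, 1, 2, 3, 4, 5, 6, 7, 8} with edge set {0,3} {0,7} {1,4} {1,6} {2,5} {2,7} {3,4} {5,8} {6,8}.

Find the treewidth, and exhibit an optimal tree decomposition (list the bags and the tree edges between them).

Treewidth 2.
One such decomposition:
Bags: B1 = {1, 6, 8}  B2 = {1, 5, 8}  B3 = {1, 2, 5}  B4 = {1, 2, 7}  B5 = {0, 1, 7}  B6 = {0, 1, 3}  B7 = {1, 3, 4}
Tree: B1–B2, B2–B3, B3–B4, B4–B5, B5–B6, B6–B7

Each bag holds 3 vertices, so the decomposition has width 2, which upper-bounds the treewidth. Since 1–6–8–5–2–7–0–3–4–1 is a cycle in G, G is not acyclic. Forests are exactly the graphs of treewidth ≤ 1, so tw(G) ≥ 2. Hence tw(G) = 2 exactly.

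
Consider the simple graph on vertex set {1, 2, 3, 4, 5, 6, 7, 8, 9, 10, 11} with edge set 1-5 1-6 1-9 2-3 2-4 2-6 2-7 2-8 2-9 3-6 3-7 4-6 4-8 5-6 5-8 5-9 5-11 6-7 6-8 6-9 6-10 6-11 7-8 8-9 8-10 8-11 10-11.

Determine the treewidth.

A width-3 tree decomposition is:
Bags: B1 = {2, 6, 8, 9}  B2 = {5, 6, 8, 9}  B3 = {2, 6, 7, 8}  B4 = {2, 4, 6, 8}  B5 = {1, 5, 6, 9}  B6 = {5, 6, 8, 11}  B7 = {6, 8, 10, 11}  B8 = {2, 3, 6, 7}
Tree: B1–B2, B1–B3, B3–B4, B2–B5, B2–B6, B6–B7, B3–B8
The largest bag has 4 vertices, giving width 3; this decomposition certifies tw(G) ≤ 3. Conversely, {6, 8, 10, 11} is a clique of size 4, and the vertices of any clique must share a bag in every tree decomposition; so some bag has ≥ 4 vertices and tw(G) ≥ 3. The upper and lower bounds meet at 3, so that is the treewidth.

3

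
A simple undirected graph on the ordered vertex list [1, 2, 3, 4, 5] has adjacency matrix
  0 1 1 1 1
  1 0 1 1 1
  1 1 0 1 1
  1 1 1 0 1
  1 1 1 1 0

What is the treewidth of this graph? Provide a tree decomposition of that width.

Treewidth 4.
One optimal decomposition is:
Bags: B1 = {1, 2, 3, 4, 5}
Tree: (single bag)

With just one bag of size 5, the width is 5 − 1 = 4, so tw(G) ≤ 4. On the other hand G contains the 5-clique {1, 2, 3, 4, 5}. A clique must lie in a single bag of any decomposition, so no decomposition can have width below 4. Combining the bounds, tw(G) = 4.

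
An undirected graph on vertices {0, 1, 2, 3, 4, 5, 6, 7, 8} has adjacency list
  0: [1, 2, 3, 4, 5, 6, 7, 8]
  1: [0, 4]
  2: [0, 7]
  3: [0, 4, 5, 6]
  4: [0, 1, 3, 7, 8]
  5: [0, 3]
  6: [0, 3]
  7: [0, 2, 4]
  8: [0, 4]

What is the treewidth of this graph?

A width-2 tree decomposition is:
Bags: B1 = {0, 4, 8}  B2 = {0, 4, 7}  B3 = {0, 2, 7}  B4 = {0, 1, 4}  B5 = {0, 3, 4}  B6 = {0, 3, 6}  B7 = {0, 3, 5}
Tree: B1–B2, B2–B3, B2–B4, B2–B5, B5–B6, B5–B7
Each bag holds 3 vertices, so the decomposition has width 2, which upper-bounds the treewidth. On the other hand G contains the 3-clique {0, 2, 7}. A clique must lie in a single bag of any decomposition, so no decomposition can have width below 2. Combining the bounds, tw(G) = 2.

2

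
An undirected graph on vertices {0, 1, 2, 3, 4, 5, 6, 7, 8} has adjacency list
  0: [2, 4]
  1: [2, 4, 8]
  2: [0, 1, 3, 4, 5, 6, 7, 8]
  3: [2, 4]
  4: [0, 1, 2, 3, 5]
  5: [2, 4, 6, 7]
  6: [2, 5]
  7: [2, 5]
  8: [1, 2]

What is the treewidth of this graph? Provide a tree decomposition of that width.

Treewidth 2.
One such decomposition:
Bags: B1 = {2, 4, 5}  B2 = {0, 2, 4}  B3 = {1, 2, 4}  B4 = {2, 5, 7}  B5 = {1, 2, 8}  B6 = {2, 3, 4}  B7 = {2, 5, 6}
Tree: B1–B2, B2–B3, B1–B4, B3–B5, B3–B6, B4–B7

Every bag has size at most 3, so the width is 3 − 1 = 2 and tw(G) ≤ 2. On the other hand G contains the 3-clique {1, 2, 8}. A clique must lie in a single bag of any decomposition, so no decomposition can have width below 2. Combining the bounds, tw(G) = 2.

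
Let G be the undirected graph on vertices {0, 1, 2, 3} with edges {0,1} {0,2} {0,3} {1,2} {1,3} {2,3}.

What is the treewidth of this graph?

3

A width-3 tree decomposition is:
Bags: B1 = {0, 1, 2, 3}
Tree: (single bag)
A single bag containing all 4 vertices is trivially a valid decomposition of width 3. For the lower bound, the 4 vertices {0, 1, 2, 3} are pairwise adjacent, and any tree decomposition puts a clique entirely inside one bag — forcing width ≥ 3. Hence tw(G) = 3 exactly.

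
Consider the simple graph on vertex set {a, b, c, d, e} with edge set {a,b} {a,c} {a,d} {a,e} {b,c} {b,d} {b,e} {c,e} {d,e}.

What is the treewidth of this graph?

A width-3 tree decomposition is:
Bags: B1 = {a, b, c, e}  B2 = {a, b, d, e}
Tree: B1–B2
Every bag has size at most 4, so the width is 4 − 1 = 3 and tw(G) ≤ 3. On the other hand G contains the 4-clique {a, b, d, e}. A clique must lie in a single bag of any decomposition, so no decomposition can have width below 3. Combining the bounds, tw(G) = 3.

3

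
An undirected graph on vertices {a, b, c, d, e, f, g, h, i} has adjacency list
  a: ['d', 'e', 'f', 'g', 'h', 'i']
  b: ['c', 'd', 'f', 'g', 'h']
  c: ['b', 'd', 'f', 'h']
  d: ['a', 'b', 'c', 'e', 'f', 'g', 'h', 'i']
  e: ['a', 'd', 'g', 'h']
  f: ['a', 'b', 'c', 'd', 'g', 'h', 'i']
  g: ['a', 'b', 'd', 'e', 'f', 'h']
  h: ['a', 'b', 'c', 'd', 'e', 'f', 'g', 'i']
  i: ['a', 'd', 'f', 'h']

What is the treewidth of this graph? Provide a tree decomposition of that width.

Treewidth 4.
One such decomposition:
Bags: B1 = {b, d, f, g, h}  B2 = {a, d, f, g, h}  B3 = {a, d, e, g, h}  B4 = {b, c, d, f, h}  B5 = {a, d, f, h, i}
Tree: B1–B2, B2–B3, B1–B4, B2–B5

Every bag has size at most 5, so the width is 5 − 1 = 4 and tw(G) ≤ 4. For the lower bound, the 5 vertices {a, d, e, g, h} are pairwise adjacent, and any tree decomposition puts a clique entirely inside one bag — forcing width ≥ 4. Combining the bounds, tw(G) = 4.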